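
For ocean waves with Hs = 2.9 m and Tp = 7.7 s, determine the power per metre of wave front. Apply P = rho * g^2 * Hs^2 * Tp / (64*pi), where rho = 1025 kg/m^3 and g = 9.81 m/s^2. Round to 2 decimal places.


Apply wave power formula:
  g^2 = 9.81^2 = 96.2361
  Hs^2 = 2.9^2 = 8.41
  Numerator = rho * g^2 * Hs^2 * Tp = 1025 * 96.2361 * 8.41 * 7.7 = 6387760.16
  Denominator = 64 * pi = 201.0619
  P = 6387760.16 / 201.0619 = 31770.11 W/m

31770.11


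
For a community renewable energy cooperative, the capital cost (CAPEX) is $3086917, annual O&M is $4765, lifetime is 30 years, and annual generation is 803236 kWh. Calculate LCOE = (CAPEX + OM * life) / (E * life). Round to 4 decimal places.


Total cost = CAPEX + OM * lifetime = 3086917 + 4765 * 30 = 3086917 + 142950 = 3229867
Total generation = annual * lifetime = 803236 * 30 = 24097080 kWh
LCOE = 3229867 / 24097080
LCOE = 0.1340 $/kWh

0.1340


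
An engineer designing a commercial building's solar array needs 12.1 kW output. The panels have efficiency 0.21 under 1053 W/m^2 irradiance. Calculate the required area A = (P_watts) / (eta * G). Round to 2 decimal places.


Convert target power to watts: P = 12.1 * 1000 = 12100.0 W
Compute denominator: eta * G = 0.21 * 1053 = 221.13
Required area A = P / (eta * G) = 12100.0 / 221.13
A = 54.72 m^2

54.72


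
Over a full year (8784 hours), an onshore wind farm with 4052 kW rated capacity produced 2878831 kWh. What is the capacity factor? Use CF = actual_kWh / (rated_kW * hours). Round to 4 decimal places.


Capacity factor = actual output / maximum possible output
Maximum possible = rated * hours = 4052 * 8784 = 35592768 kWh
CF = 2878831 / 35592768
CF = 0.0809

0.0809


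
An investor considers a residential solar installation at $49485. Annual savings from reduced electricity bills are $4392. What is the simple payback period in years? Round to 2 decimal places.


Simple payback period = initial cost / annual savings
Payback = 49485 / 4392
Payback = 11.27 years

11.27


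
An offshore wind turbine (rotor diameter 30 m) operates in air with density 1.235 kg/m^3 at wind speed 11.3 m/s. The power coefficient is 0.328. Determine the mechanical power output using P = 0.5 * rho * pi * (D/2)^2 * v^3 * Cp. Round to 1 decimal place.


Step 1 -- Compute swept area:
  A = pi * (D/2)^2 = pi * (30/2)^2 = 706.86 m^2
Step 2 -- Apply wind power equation:
  P = 0.5 * rho * A * v^3 * Cp
  v^3 = 11.3^3 = 1442.897
  P = 0.5 * 1.235 * 706.86 * 1442.897 * 0.328
  P = 206575.4 W

206575.4


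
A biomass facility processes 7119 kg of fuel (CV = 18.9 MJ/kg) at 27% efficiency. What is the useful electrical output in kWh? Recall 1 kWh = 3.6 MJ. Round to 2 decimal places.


Total energy = mass * CV = 7119 * 18.9 = 134549.1 MJ
Useful energy = total * eta = 134549.1 * 0.27 = 36328.26 MJ
Convert to kWh: 36328.26 / 3.6
Useful energy = 10091.18 kWh

10091.18


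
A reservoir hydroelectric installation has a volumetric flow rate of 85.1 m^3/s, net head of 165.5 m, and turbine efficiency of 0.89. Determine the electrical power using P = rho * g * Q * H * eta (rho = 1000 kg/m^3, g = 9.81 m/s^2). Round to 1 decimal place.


Apply the hydropower formula P = rho * g * Q * H * eta
rho * g = 1000 * 9.81 = 9810.0
P = 9810.0 * 85.1 * 165.5 * 0.89
P = 122966432.1 W

122966432.1


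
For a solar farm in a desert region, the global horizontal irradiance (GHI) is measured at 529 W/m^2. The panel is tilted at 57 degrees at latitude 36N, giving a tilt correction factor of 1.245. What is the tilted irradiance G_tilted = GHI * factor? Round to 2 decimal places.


Identify the given values:
  GHI = 529 W/m^2, tilt correction factor = 1.245
Apply the formula G_tilted = GHI * factor:
  G_tilted = 529 * 1.245
  G_tilted = 658.61 W/m^2

658.61


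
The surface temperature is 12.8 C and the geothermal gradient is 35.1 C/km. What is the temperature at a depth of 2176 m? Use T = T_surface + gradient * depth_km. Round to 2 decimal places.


Convert depth to km: 2176 / 1000 = 2.176 km
Temperature increase = gradient * depth_km = 35.1 * 2.176 = 76.38 C
Temperature at depth = T_surface + delta_T = 12.8 + 76.38
T = 89.18 C

89.18


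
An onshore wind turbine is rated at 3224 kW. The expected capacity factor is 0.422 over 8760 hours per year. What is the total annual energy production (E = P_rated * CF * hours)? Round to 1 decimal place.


Annual energy = rated_kW * capacity_factor * hours_per_year
Given: P_rated = 3224 kW, CF = 0.422, hours = 8760
E = 3224 * 0.422 * 8760
E = 11918225.3 kWh

11918225.3


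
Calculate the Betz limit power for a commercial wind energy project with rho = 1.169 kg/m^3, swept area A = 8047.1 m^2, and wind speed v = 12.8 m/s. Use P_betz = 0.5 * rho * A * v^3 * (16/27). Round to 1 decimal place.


The Betz coefficient Cp_max = 16/27 = 0.5926
v^3 = 12.8^3 = 2097.152
P_betz = 0.5 * rho * A * v^3 * Cp_max
P_betz = 0.5 * 1.169 * 8047.1 * 2097.152 * 0.5926
P_betz = 5845343.6 W

5845343.6


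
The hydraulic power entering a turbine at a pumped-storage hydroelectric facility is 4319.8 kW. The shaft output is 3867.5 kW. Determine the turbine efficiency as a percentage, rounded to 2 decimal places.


Turbine efficiency = (output power / input power) * 100
eta = (3867.5 / 4319.8) * 100
eta = 89.53%

89.53


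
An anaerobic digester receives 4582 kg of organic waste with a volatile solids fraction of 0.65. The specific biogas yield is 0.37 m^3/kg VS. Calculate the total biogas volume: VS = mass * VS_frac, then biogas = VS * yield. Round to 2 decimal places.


Compute volatile solids:
  VS = mass * VS_fraction = 4582 * 0.65 = 2978.3 kg
Calculate biogas volume:
  Biogas = VS * specific_yield = 2978.3 * 0.37
  Biogas = 1101.97 m^3

1101.97


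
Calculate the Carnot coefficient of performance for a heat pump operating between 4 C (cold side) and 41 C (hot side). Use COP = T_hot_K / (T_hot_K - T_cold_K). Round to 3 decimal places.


Convert to Kelvin:
  T_hot = 41 + 273.15 = 314.15 K
  T_cold = 4 + 273.15 = 277.15 K
Apply Carnot COP formula:
  COP = T_hot_K / (T_hot_K - T_cold_K) = 314.15 / 37.0
  COP = 8.491

8.491


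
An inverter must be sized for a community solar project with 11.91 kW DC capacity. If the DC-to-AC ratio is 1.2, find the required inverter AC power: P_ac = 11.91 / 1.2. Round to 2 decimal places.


The inverter AC capacity is determined by the DC/AC ratio.
Given: P_dc = 11.91 kW, DC/AC ratio = 1.2
P_ac = P_dc / ratio = 11.91 / 1.2
P_ac = 9.93 kW

9.93


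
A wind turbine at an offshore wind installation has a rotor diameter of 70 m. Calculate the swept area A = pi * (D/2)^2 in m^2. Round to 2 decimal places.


Compute the rotor radius:
  r = D / 2 = 70 / 2 = 35.0 m
Calculate swept area:
  A = pi * r^2 = pi * 35.0^2
  A = 3848.45 m^2

3848.45


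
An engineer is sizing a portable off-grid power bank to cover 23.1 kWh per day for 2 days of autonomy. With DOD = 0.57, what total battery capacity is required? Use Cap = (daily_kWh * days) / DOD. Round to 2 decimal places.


Total energy needed = daily * days = 23.1 * 2 = 46.2 kWh
Account for depth of discharge:
  Cap = total_energy / DOD = 46.2 / 0.57
  Cap = 81.05 kWh

81.05


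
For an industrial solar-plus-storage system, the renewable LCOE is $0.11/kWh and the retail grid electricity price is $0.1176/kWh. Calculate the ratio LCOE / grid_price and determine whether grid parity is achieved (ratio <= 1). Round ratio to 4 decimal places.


Compare LCOE to grid price:
  LCOE = $0.11/kWh, Grid price = $0.1176/kWh
  Ratio = LCOE / grid_price = 0.11 / 0.1176 = 0.9354
  Grid parity achieved (ratio <= 1)? yes

0.9354


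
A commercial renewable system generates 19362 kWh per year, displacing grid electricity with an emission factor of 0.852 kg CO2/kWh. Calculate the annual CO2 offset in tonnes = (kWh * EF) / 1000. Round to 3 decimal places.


CO2 offset in kg = generation * emission_factor
CO2 offset = 19362 * 0.852 = 16496.42 kg
Convert to tonnes:
  CO2 offset = 16496.42 / 1000 = 16.496 tonnes

16.496


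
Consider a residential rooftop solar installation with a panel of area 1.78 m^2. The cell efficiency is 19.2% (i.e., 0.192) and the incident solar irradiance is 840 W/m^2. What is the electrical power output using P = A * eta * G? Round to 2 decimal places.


Use the solar power formula P = A * eta * G.
Given: A = 1.78 m^2, eta = 0.192, G = 840 W/m^2
P = 1.78 * 0.192 * 840
P = 287.08 W

287.08


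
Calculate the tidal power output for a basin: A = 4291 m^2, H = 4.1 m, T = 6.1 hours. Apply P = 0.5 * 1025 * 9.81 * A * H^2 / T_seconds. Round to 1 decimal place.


Convert period to seconds: T = 6.1 * 3600 = 21960.0 s
H^2 = 4.1^2 = 16.81
P = 0.5 * rho * g * A * H^2 / T
P = 0.5 * 1025 * 9.81 * 4291 * 16.81 / 21960.0
P = 16514.2 W

16514.2


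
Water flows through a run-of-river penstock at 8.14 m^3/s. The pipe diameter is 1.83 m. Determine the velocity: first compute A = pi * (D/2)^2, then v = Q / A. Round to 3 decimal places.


Compute pipe cross-sectional area:
  A = pi * (D/2)^2 = pi * (1.83/2)^2 = 2.6302 m^2
Calculate velocity:
  v = Q / A = 8.14 / 2.6302
  v = 3.095 m/s

3.095


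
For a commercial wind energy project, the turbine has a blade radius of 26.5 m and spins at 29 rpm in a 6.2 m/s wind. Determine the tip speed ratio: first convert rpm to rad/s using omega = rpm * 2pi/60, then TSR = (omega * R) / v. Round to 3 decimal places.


Convert rotational speed to rad/s:
  omega = 29 * 2 * pi / 60 = 3.0369 rad/s
Compute tip speed:
  v_tip = omega * R = 3.0369 * 26.5 = 80.477 m/s
Tip speed ratio:
  TSR = v_tip / v_wind = 80.477 / 6.2 = 12.980

12.980


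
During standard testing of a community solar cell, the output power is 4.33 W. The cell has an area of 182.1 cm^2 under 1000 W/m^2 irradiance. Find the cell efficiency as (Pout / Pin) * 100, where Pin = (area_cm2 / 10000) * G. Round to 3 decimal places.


First compute the input power:
  Pin = area_cm2 / 10000 * G = 182.1 / 10000 * 1000 = 18.21 W
Then compute efficiency:
  Efficiency = (Pout / Pin) * 100 = (4.33 / 18.21) * 100
  Efficiency = 23.778%

23.778


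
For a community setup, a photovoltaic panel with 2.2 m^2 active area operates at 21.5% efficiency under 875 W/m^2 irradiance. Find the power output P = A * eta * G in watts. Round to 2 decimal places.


Use the solar power formula P = A * eta * G.
Given: A = 2.2 m^2, eta = 0.215, G = 875 W/m^2
P = 2.2 * 0.215 * 875
P = 413.88 W

413.88


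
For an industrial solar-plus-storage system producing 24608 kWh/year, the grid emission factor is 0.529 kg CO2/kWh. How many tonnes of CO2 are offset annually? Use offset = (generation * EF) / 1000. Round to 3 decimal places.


CO2 offset in kg = generation * emission_factor
CO2 offset = 24608 * 0.529 = 13017.63 kg
Convert to tonnes:
  CO2 offset = 13017.63 / 1000 = 13.018 tonnes

13.018


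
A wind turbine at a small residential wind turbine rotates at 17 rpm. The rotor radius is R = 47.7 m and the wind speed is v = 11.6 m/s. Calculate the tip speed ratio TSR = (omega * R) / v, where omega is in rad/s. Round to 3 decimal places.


Convert rotational speed to rad/s:
  omega = 17 * 2 * pi / 60 = 1.7802 rad/s
Compute tip speed:
  v_tip = omega * R = 1.7802 * 47.7 = 84.917 m/s
Tip speed ratio:
  TSR = v_tip / v_wind = 84.917 / 11.6 = 7.320

7.320


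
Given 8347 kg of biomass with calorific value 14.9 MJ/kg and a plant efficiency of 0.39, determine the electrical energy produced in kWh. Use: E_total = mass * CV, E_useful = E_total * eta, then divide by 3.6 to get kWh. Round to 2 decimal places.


Total energy = mass * CV = 8347 * 14.9 = 124370.3 MJ
Useful energy = total * eta = 124370.3 * 0.39 = 48504.42 MJ
Convert to kWh: 48504.42 / 3.6
Useful energy = 13473.45 kWh

13473.45


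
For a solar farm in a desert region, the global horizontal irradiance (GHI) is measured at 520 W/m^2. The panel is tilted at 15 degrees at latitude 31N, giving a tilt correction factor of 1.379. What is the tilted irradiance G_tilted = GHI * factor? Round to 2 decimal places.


Identify the given values:
  GHI = 520 W/m^2, tilt correction factor = 1.379
Apply the formula G_tilted = GHI * factor:
  G_tilted = 520 * 1.379
  G_tilted = 717.08 W/m^2

717.08


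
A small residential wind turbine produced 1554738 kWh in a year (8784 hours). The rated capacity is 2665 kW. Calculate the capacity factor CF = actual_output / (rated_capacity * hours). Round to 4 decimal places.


Capacity factor = actual output / maximum possible output
Maximum possible = rated * hours = 2665 * 8784 = 23409360 kWh
CF = 1554738 / 23409360
CF = 0.0664

0.0664


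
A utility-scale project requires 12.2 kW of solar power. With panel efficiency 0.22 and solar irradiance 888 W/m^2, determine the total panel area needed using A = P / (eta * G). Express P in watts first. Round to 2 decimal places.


Convert target power to watts: P = 12.2 * 1000 = 12200.0 W
Compute denominator: eta * G = 0.22 * 888 = 195.36
Required area A = P / (eta * G) = 12200.0 / 195.36
A = 62.45 m^2

62.45


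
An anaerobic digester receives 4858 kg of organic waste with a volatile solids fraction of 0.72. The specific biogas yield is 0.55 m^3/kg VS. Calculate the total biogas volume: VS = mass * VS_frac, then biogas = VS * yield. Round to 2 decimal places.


Compute volatile solids:
  VS = mass * VS_fraction = 4858 * 0.72 = 3497.76 kg
Calculate biogas volume:
  Biogas = VS * specific_yield = 3497.76 * 0.55
  Biogas = 1923.77 m^3

1923.77


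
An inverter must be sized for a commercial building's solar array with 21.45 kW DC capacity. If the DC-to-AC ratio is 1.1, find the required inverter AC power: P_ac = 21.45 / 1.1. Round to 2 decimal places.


The inverter AC capacity is determined by the DC/AC ratio.
Given: P_dc = 21.45 kW, DC/AC ratio = 1.1
P_ac = P_dc / ratio = 21.45 / 1.1
P_ac = 19.50 kW

19.50


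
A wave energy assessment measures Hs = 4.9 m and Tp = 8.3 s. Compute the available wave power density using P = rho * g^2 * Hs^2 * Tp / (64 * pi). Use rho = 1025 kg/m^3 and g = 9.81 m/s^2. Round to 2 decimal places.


Apply wave power formula:
  g^2 = 9.81^2 = 96.2361
  Hs^2 = 4.9^2 = 24.01
  Numerator = rho * g^2 * Hs^2 * Tp = 1025 * 96.2361 * 24.01 * 8.3 = 19657674.18
  Denominator = 64 * pi = 201.0619
  P = 19657674.18 / 201.0619 = 97769.25 W/m

97769.25


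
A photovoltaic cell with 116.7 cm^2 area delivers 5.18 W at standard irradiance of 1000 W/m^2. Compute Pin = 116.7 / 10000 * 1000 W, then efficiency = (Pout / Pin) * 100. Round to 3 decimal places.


First compute the input power:
  Pin = area_cm2 / 10000 * G = 116.7 / 10000 * 1000 = 11.67 W
Then compute efficiency:
  Efficiency = (Pout / Pin) * 100 = (5.18 / 11.67) * 100
  Efficiency = 44.387%

44.387


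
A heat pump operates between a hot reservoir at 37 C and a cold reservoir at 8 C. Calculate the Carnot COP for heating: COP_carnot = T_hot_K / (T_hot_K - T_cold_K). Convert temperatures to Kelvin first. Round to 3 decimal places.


Convert to Kelvin:
  T_hot = 37 + 273.15 = 310.15 K
  T_cold = 8 + 273.15 = 281.15 K
Apply Carnot COP formula:
  COP = T_hot_K / (T_hot_K - T_cold_K) = 310.15 / 29.0
  COP = 10.695

10.695


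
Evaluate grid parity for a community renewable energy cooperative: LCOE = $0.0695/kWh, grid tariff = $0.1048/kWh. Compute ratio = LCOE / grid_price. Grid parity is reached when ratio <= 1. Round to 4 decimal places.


Compare LCOE to grid price:
  LCOE = $0.0695/kWh, Grid price = $0.1048/kWh
  Ratio = LCOE / grid_price = 0.0695 / 0.1048 = 0.6632
  Grid parity achieved (ratio <= 1)? yes

0.6632


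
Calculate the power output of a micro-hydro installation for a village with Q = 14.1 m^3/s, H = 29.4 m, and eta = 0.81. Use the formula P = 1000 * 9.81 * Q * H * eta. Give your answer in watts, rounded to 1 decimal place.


Apply the hydropower formula P = rho * g * Q * H * eta
rho * g = 1000 * 9.81 = 9810.0
P = 9810.0 * 14.1 * 29.4 * 0.81
P = 3293976.3 W

3293976.3


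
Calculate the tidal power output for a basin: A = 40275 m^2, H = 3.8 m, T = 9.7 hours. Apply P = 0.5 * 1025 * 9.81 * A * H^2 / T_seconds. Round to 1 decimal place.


Convert period to seconds: T = 9.7 * 3600 = 34920.0 s
H^2 = 3.8^2 = 14.44
P = 0.5 * rho * g * A * H^2 / T
P = 0.5 * 1025 * 9.81 * 40275 * 14.44 / 34920.0
P = 83732.0 W

83732.0


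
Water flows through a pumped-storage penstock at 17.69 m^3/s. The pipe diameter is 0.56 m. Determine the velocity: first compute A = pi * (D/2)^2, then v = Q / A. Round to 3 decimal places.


Compute pipe cross-sectional area:
  A = pi * (D/2)^2 = pi * (0.56/2)^2 = 0.2463 m^2
Calculate velocity:
  v = Q / A = 17.69 / 0.2463
  v = 71.823 m/s

71.823


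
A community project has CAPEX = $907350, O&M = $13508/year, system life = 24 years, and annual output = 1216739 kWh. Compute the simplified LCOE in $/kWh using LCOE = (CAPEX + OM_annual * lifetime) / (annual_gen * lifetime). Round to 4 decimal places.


Total cost = CAPEX + OM * lifetime = 907350 + 13508 * 24 = 907350 + 324192 = 1231542
Total generation = annual * lifetime = 1216739 * 24 = 29201736 kWh
LCOE = 1231542 / 29201736
LCOE = 0.0422 $/kWh

0.0422


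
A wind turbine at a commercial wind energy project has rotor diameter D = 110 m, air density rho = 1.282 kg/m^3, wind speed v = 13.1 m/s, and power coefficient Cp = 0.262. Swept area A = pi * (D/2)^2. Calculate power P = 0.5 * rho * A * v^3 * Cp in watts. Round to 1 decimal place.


Step 1 -- Compute swept area:
  A = pi * (D/2)^2 = pi * (110/2)^2 = 9503.32 m^2
Step 2 -- Apply wind power equation:
  P = 0.5 * rho * A * v^3 * Cp
  v^3 = 13.1^3 = 2248.091
  P = 0.5 * 1.282 * 9503.32 * 2248.091 * 0.262
  P = 3587967.2 W

3587967.2


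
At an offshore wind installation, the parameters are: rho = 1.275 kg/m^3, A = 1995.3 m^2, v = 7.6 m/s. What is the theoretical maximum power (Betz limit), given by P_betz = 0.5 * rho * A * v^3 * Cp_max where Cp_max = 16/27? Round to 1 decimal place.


The Betz coefficient Cp_max = 16/27 = 0.5926
v^3 = 7.6^3 = 438.976
P_betz = 0.5 * rho * A * v^3 * Cp_max
P_betz = 0.5 * 1.275 * 1995.3 * 438.976 * 0.5926
P_betz = 330891.3 W

330891.3


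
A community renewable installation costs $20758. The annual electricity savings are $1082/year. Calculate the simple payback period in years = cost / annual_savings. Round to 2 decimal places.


Simple payback period = initial cost / annual savings
Payback = 20758 / 1082
Payback = 19.18 years

19.18


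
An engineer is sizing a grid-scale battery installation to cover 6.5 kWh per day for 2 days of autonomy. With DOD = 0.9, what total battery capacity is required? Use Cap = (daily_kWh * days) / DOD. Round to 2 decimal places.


Total energy needed = daily * days = 6.5 * 2 = 13.0 kWh
Account for depth of discharge:
  Cap = total_energy / DOD = 13.0 / 0.9
  Cap = 14.44 kWh

14.44


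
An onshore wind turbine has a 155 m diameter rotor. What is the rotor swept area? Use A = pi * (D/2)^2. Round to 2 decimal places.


Compute the rotor radius:
  r = D / 2 = 155 / 2 = 77.5 m
Calculate swept area:
  A = pi * r^2 = pi * 77.5^2
  A = 18869.19 m^2

18869.19


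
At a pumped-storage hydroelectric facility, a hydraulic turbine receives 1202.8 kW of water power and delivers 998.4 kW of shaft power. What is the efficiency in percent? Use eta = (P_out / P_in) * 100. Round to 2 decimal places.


Turbine efficiency = (output power / input power) * 100
eta = (998.4 / 1202.8) * 100
eta = 83.01%

83.01


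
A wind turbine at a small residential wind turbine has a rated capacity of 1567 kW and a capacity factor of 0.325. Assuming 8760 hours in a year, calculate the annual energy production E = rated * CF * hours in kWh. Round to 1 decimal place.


Annual energy = rated_kW * capacity_factor * hours_per_year
Given: P_rated = 1567 kW, CF = 0.325, hours = 8760
E = 1567 * 0.325 * 8760
E = 4461249.0 kWh

4461249.0


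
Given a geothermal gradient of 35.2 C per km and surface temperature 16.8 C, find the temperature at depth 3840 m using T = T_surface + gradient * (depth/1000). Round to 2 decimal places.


Convert depth to km: 3840 / 1000 = 3.84 km
Temperature increase = gradient * depth_km = 35.2 * 3.84 = 135.17 C
Temperature at depth = T_surface + delta_T = 16.8 + 135.17
T = 151.97 C

151.97


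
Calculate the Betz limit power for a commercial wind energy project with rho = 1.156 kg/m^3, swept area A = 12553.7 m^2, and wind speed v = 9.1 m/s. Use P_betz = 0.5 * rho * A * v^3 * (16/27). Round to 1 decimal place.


The Betz coefficient Cp_max = 16/27 = 0.5926
v^3 = 9.1^3 = 753.571
P_betz = 0.5 * rho * A * v^3 * Cp_max
P_betz = 0.5 * 1.156 * 12553.7 * 753.571 * 0.5926
P_betz = 3240260.9 W

3240260.9


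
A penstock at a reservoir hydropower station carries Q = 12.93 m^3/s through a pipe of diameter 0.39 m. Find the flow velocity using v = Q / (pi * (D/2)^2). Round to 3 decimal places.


Compute pipe cross-sectional area:
  A = pi * (D/2)^2 = pi * (0.39/2)^2 = 0.1195 m^2
Calculate velocity:
  v = Q / A = 12.93 / 0.1195
  v = 108.238 m/s

108.238


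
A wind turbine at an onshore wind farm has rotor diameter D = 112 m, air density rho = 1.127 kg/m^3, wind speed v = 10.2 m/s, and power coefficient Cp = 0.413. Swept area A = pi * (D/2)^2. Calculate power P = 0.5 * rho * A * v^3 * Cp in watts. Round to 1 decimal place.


Step 1 -- Compute swept area:
  A = pi * (D/2)^2 = pi * (112/2)^2 = 9852.03 m^2
Step 2 -- Apply wind power equation:
  P = 0.5 * rho * A * v^3 * Cp
  v^3 = 10.2^3 = 1061.208
  P = 0.5 * 1.127 * 9852.03 * 1061.208 * 0.413
  P = 2433158.6 W

2433158.6


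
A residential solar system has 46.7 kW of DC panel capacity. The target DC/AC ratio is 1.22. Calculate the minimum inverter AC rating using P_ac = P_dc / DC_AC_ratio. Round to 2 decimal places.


The inverter AC capacity is determined by the DC/AC ratio.
Given: P_dc = 46.7 kW, DC/AC ratio = 1.22
P_ac = P_dc / ratio = 46.7 / 1.22
P_ac = 38.28 kW

38.28


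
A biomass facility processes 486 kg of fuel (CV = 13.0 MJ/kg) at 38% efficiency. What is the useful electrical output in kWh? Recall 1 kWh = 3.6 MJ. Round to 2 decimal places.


Total energy = mass * CV = 486 * 13.0 = 6318.0 MJ
Useful energy = total * eta = 6318.0 * 0.38 = 2400.84 MJ
Convert to kWh: 2400.84 / 3.6
Useful energy = 666.90 kWh

666.90


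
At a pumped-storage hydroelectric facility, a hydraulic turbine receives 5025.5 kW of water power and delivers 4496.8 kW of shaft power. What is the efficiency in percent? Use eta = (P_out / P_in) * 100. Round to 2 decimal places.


Turbine efficiency = (output power / input power) * 100
eta = (4496.8 / 5025.5) * 100
eta = 89.48%

89.48


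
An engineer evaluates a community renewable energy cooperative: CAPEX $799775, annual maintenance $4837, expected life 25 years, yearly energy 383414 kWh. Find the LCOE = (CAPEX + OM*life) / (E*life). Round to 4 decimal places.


Total cost = CAPEX + OM * lifetime = 799775 + 4837 * 25 = 799775 + 120925 = 920700
Total generation = annual * lifetime = 383414 * 25 = 9585350 kWh
LCOE = 920700 / 9585350
LCOE = 0.0961 $/kWh

0.0961


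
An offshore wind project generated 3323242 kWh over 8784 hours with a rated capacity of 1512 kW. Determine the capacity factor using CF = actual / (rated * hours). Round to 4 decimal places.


Capacity factor = actual output / maximum possible output
Maximum possible = rated * hours = 1512 * 8784 = 13281408 kWh
CF = 3323242 / 13281408
CF = 0.2502

0.2502


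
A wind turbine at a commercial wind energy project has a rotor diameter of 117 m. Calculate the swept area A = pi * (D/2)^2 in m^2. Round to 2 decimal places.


Compute the rotor radius:
  r = D / 2 = 117 / 2 = 58.5 m
Calculate swept area:
  A = pi * r^2 = pi * 58.5^2
  A = 10751.32 m^2

10751.32


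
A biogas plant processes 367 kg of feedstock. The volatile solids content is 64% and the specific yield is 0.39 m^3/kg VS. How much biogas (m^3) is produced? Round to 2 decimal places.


Compute volatile solids:
  VS = mass * VS_fraction = 367 * 0.64 = 234.88 kg
Calculate biogas volume:
  Biogas = VS * specific_yield = 234.88 * 0.39
  Biogas = 91.60 m^3

91.60


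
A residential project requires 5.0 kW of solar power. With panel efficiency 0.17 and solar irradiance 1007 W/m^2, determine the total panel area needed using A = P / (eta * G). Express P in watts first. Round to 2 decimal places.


Convert target power to watts: P = 5.0 * 1000 = 5000.0 W
Compute denominator: eta * G = 0.17 * 1007 = 171.19
Required area A = P / (eta * G) = 5000.0 / 171.19
A = 29.21 m^2

29.21


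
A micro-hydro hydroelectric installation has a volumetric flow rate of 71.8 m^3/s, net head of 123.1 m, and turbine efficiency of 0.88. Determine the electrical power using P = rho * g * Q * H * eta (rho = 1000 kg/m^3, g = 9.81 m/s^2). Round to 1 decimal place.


Apply the hydropower formula P = rho * g * Q * H * eta
rho * g = 1000 * 9.81 = 9810.0
P = 9810.0 * 71.8 * 123.1 * 0.88
P = 76301693.4 W

76301693.4


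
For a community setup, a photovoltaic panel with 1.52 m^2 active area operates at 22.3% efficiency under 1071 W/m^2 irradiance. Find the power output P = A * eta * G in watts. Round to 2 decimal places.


Use the solar power formula P = A * eta * G.
Given: A = 1.52 m^2, eta = 0.223, G = 1071 W/m^2
P = 1.52 * 0.223 * 1071
P = 363.03 W

363.03


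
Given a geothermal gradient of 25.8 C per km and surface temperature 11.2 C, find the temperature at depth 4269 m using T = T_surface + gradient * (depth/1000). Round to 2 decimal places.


Convert depth to km: 4269 / 1000 = 4.269 km
Temperature increase = gradient * depth_km = 25.8 * 4.269 = 110.14 C
Temperature at depth = T_surface + delta_T = 11.2 + 110.14
T = 121.34 C

121.34


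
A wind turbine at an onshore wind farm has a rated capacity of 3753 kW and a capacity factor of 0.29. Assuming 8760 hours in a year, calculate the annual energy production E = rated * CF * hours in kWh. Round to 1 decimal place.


Annual energy = rated_kW * capacity_factor * hours_per_year
Given: P_rated = 3753 kW, CF = 0.29, hours = 8760
E = 3753 * 0.29 * 8760
E = 9534121.2 kWh

9534121.2


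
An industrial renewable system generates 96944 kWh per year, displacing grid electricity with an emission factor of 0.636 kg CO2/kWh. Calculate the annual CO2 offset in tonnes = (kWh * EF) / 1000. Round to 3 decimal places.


CO2 offset in kg = generation * emission_factor
CO2 offset = 96944 * 0.636 = 61656.38 kg
Convert to tonnes:
  CO2 offset = 61656.38 / 1000 = 61.656 tonnes

61.656


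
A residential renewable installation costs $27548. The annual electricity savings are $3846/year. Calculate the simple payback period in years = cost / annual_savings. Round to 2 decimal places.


Simple payback period = initial cost / annual savings
Payback = 27548 / 3846
Payback = 7.16 years

7.16


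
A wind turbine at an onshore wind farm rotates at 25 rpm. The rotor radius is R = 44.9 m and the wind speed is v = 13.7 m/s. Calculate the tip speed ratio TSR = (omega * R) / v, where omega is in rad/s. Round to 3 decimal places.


Convert rotational speed to rad/s:
  omega = 25 * 2 * pi / 60 = 2.618 rad/s
Compute tip speed:
  v_tip = omega * R = 2.618 * 44.9 = 117.548 m/s
Tip speed ratio:
  TSR = v_tip / v_wind = 117.548 / 13.7 = 8.580

8.580


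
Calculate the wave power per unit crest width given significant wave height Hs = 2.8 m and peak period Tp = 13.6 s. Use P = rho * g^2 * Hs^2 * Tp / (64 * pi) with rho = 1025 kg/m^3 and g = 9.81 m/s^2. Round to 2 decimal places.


Apply wave power formula:
  g^2 = 9.81^2 = 96.2361
  Hs^2 = 2.8^2 = 7.84
  Numerator = rho * g^2 * Hs^2 * Tp = 1025 * 96.2361 * 7.84 * 13.6 = 10517604.87
  Denominator = 64 * pi = 201.0619
  P = 10517604.87 / 201.0619 = 52310.28 W/m

52310.28


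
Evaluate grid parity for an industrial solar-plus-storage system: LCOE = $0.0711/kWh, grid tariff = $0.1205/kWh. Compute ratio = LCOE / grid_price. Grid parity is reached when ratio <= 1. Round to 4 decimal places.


Compare LCOE to grid price:
  LCOE = $0.0711/kWh, Grid price = $0.1205/kWh
  Ratio = LCOE / grid_price = 0.0711 / 0.1205 = 0.5900
  Grid parity achieved (ratio <= 1)? yes

0.5900


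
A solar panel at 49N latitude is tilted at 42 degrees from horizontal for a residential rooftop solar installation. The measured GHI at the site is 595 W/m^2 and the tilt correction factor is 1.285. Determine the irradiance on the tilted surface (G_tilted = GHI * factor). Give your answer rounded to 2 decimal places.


Identify the given values:
  GHI = 595 W/m^2, tilt correction factor = 1.285
Apply the formula G_tilted = GHI * factor:
  G_tilted = 595 * 1.285
  G_tilted = 764.58 W/m^2

764.58


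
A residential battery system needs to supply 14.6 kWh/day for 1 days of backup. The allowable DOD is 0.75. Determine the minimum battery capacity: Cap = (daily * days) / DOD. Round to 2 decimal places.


Total energy needed = daily * days = 14.6 * 1 = 14.6 kWh
Account for depth of discharge:
  Cap = total_energy / DOD = 14.6 / 0.75
  Cap = 19.47 kWh

19.47


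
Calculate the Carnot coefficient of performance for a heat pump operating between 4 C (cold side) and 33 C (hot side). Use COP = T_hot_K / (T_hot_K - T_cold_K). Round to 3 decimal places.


Convert to Kelvin:
  T_hot = 33 + 273.15 = 306.15 K
  T_cold = 4 + 273.15 = 277.15 K
Apply Carnot COP formula:
  COP = T_hot_K / (T_hot_K - T_cold_K) = 306.15 / 29.0
  COP = 10.557

10.557


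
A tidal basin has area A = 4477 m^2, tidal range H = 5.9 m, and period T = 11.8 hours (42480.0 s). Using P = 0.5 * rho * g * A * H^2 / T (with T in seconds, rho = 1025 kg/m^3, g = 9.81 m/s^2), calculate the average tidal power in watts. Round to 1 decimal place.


Convert period to seconds: T = 11.8 * 3600 = 42480.0 s
H^2 = 5.9^2 = 34.81
P = 0.5 * rho * g * A * H^2 / T
P = 0.5 * 1025 * 9.81 * 4477 * 34.81 / 42480.0
P = 18444.6 W

18444.6


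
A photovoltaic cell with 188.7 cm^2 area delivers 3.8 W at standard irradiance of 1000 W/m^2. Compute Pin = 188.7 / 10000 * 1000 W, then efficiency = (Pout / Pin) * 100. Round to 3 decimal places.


First compute the input power:
  Pin = area_cm2 / 10000 * G = 188.7 / 10000 * 1000 = 18.87 W
Then compute efficiency:
  Efficiency = (Pout / Pin) * 100 = (3.8 / 18.87) * 100
  Efficiency = 20.138%

20.138


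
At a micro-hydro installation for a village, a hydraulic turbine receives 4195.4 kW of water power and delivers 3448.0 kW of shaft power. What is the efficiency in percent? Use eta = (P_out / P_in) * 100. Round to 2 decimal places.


Turbine efficiency = (output power / input power) * 100
eta = (3448.0 / 4195.4) * 100
eta = 82.19%

82.19


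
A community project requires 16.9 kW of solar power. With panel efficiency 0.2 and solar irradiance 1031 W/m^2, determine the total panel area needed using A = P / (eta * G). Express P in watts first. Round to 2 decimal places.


Convert target power to watts: P = 16.9 * 1000 = 16900.0 W
Compute denominator: eta * G = 0.2 * 1031 = 206.2
Required area A = P / (eta * G) = 16900.0 / 206.2
A = 81.96 m^2

81.96


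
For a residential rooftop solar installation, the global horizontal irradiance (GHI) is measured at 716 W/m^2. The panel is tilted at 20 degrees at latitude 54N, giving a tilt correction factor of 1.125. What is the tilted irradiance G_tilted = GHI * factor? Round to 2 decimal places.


Identify the given values:
  GHI = 716 W/m^2, tilt correction factor = 1.125
Apply the formula G_tilted = GHI * factor:
  G_tilted = 716 * 1.125
  G_tilted = 805.50 W/m^2

805.50


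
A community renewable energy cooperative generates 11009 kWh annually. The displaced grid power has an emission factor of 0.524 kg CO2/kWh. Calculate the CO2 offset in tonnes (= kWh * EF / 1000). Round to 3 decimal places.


CO2 offset in kg = generation * emission_factor
CO2 offset = 11009 * 0.524 = 5768.72 kg
Convert to tonnes:
  CO2 offset = 5768.72 / 1000 = 5.769 tonnes

5.769


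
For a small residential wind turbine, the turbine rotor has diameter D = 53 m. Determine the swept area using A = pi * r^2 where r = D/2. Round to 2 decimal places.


Compute the rotor radius:
  r = D / 2 = 53 / 2 = 26.5 m
Calculate swept area:
  A = pi * r^2 = pi * 26.5^2
  A = 2206.18 m^2

2206.18


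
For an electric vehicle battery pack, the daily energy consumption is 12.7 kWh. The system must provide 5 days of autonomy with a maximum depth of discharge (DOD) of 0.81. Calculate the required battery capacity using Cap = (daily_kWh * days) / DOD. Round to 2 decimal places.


Total energy needed = daily * days = 12.7 * 5 = 63.5 kWh
Account for depth of discharge:
  Cap = total_energy / DOD = 63.5 / 0.81
  Cap = 78.40 kWh

78.40


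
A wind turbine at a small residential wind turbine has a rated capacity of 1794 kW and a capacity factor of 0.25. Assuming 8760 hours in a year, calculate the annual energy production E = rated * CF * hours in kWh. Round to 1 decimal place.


Annual energy = rated_kW * capacity_factor * hours_per_year
Given: P_rated = 1794 kW, CF = 0.25, hours = 8760
E = 1794 * 0.25 * 8760
E = 3928860.0 kWh

3928860.0


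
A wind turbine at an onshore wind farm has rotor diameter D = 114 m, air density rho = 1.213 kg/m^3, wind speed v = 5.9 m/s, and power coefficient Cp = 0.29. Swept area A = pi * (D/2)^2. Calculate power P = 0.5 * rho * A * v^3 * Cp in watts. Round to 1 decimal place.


Step 1 -- Compute swept area:
  A = pi * (D/2)^2 = pi * (114/2)^2 = 10207.03 m^2
Step 2 -- Apply wind power equation:
  P = 0.5 * rho * A * v^3 * Cp
  v^3 = 5.9^3 = 205.379
  P = 0.5 * 1.213 * 10207.03 * 205.379 * 0.29
  P = 368709.6 W

368709.6


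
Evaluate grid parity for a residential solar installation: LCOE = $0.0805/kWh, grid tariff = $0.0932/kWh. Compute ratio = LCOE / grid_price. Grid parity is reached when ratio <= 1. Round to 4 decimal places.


Compare LCOE to grid price:
  LCOE = $0.0805/kWh, Grid price = $0.0932/kWh
  Ratio = LCOE / grid_price = 0.0805 / 0.0932 = 0.8637
  Grid parity achieved (ratio <= 1)? yes

0.8637


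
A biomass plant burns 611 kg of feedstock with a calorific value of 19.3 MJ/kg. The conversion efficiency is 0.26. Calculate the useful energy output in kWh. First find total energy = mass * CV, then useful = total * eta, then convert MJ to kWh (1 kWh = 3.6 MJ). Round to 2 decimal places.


Total energy = mass * CV = 611 * 19.3 = 11792.3 MJ
Useful energy = total * eta = 11792.3 * 0.26 = 3066.0 MJ
Convert to kWh: 3066.0 / 3.6
Useful energy = 851.67 kWh

851.67


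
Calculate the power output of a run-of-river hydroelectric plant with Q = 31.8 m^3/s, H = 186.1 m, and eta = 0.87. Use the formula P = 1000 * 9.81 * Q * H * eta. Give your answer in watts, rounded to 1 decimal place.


Apply the hydropower formula P = rho * g * Q * H * eta
rho * g = 1000 * 9.81 = 9810.0
P = 9810.0 * 31.8 * 186.1 * 0.87
P = 50508183.9 W

50508183.9


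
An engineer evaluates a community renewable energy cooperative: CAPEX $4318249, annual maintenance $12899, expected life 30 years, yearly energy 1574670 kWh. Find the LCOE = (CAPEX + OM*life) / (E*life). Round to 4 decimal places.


Total cost = CAPEX + OM * lifetime = 4318249 + 12899 * 30 = 4318249 + 386970 = 4705219
Total generation = annual * lifetime = 1574670 * 30 = 47240100 kWh
LCOE = 4705219 / 47240100
LCOE = 0.0996 $/kWh

0.0996


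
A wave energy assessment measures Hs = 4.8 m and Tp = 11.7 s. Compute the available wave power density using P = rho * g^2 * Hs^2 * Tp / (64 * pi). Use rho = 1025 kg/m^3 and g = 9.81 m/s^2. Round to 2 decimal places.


Apply wave power formula:
  g^2 = 9.81^2 = 96.2361
  Hs^2 = 4.8^2 = 23.04
  Numerator = rho * g^2 * Hs^2 * Tp = 1025 * 96.2361 * 23.04 * 11.7 = 26590727.33
  Denominator = 64 * pi = 201.0619
  P = 26590727.33 / 201.0619 = 132251.43 W/m

132251.43


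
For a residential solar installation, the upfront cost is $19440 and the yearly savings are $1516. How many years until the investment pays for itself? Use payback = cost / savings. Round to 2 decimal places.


Simple payback period = initial cost / annual savings
Payback = 19440 / 1516
Payback = 12.82 years

12.82


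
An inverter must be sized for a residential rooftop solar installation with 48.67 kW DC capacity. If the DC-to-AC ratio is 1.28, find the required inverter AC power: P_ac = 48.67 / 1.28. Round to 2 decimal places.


The inverter AC capacity is determined by the DC/AC ratio.
Given: P_dc = 48.67 kW, DC/AC ratio = 1.28
P_ac = P_dc / ratio = 48.67 / 1.28
P_ac = 38.02 kW

38.02


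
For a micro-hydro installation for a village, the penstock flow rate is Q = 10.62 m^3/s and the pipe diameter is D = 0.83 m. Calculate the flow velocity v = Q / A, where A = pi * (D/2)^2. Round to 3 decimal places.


Compute pipe cross-sectional area:
  A = pi * (D/2)^2 = pi * (0.83/2)^2 = 0.5411 m^2
Calculate velocity:
  v = Q / A = 10.62 / 0.5411
  v = 19.628 m/s

19.628


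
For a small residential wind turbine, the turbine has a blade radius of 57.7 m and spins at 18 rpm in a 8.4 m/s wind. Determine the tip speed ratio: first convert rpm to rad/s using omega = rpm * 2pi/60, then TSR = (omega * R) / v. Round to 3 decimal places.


Convert rotational speed to rad/s:
  omega = 18 * 2 * pi / 60 = 1.885 rad/s
Compute tip speed:
  v_tip = omega * R = 1.885 * 57.7 = 108.762 m/s
Tip speed ratio:
  TSR = v_tip / v_wind = 108.762 / 8.4 = 12.948

12.948


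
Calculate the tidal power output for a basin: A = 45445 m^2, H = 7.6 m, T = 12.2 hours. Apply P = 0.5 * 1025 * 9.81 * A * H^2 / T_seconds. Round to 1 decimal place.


Convert period to seconds: T = 12.2 * 3600 = 43920.0 s
H^2 = 7.6^2 = 57.76
P = 0.5 * rho * g * A * H^2 / T
P = 0.5 * 1025 * 9.81 * 45445 * 57.76 / 43920.0
P = 300478.8 W

300478.8


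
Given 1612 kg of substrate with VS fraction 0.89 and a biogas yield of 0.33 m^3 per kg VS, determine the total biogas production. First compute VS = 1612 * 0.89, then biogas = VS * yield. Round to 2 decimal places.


Compute volatile solids:
  VS = mass * VS_fraction = 1612 * 0.89 = 1434.68 kg
Calculate biogas volume:
  Biogas = VS * specific_yield = 1434.68 * 0.33
  Biogas = 473.44 m^3

473.44


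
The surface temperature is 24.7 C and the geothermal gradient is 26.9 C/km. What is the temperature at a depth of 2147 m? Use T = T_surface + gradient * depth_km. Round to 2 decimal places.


Convert depth to km: 2147 / 1000 = 2.147 km
Temperature increase = gradient * depth_km = 26.9 * 2.147 = 57.75 C
Temperature at depth = T_surface + delta_T = 24.7 + 57.75
T = 82.45 C

82.45


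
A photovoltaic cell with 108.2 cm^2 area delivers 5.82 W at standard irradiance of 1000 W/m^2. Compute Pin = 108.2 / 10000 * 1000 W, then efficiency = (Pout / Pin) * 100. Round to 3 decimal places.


First compute the input power:
  Pin = area_cm2 / 10000 * G = 108.2 / 10000 * 1000 = 10.82 W
Then compute efficiency:
  Efficiency = (Pout / Pin) * 100 = (5.82 / 10.82) * 100
  Efficiency = 53.789%

53.789


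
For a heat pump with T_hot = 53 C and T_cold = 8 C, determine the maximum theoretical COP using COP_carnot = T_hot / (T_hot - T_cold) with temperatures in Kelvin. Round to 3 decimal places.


Convert to Kelvin:
  T_hot = 53 + 273.15 = 326.15 K
  T_cold = 8 + 273.15 = 281.15 K
Apply Carnot COP formula:
  COP = T_hot_K / (T_hot_K - T_cold_K) = 326.15 / 45.0
  COP = 7.248

7.248


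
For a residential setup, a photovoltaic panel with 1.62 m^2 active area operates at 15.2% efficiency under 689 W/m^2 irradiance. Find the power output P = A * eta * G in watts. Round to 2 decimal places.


Use the solar power formula P = A * eta * G.
Given: A = 1.62 m^2, eta = 0.152, G = 689 W/m^2
P = 1.62 * 0.152 * 689
P = 169.66 W

169.66


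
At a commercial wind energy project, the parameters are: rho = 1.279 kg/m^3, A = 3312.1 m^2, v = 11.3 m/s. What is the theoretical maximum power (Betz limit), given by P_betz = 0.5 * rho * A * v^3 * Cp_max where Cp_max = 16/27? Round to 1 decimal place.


The Betz coefficient Cp_max = 16/27 = 0.5926
v^3 = 11.3^3 = 1442.897
P_betz = 0.5 * rho * A * v^3 * Cp_max
P_betz = 0.5 * 1.279 * 3312.1 * 1442.897 * 0.5926
P_betz = 1811071.3 W

1811071.3
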